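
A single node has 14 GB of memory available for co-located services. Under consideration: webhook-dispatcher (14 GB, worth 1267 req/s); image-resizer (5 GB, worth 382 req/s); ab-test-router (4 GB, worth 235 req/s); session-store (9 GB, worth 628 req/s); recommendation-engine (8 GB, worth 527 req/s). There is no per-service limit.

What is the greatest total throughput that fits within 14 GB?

1267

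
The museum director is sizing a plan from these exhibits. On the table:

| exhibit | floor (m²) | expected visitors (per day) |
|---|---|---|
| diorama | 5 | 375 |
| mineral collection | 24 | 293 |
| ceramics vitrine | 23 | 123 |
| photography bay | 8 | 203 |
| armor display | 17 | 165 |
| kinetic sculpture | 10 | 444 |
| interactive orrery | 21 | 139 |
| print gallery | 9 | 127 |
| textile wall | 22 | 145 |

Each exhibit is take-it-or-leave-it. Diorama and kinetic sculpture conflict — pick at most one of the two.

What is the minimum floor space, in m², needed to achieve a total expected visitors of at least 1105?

Look for the lowest-floor combination reaching 1105.
mineral collection + photography bay + armor display + kinetic sculpture: 1105 expected visitors at 59 m².
Any bundle with less than 59 m² falls short of 1105.

59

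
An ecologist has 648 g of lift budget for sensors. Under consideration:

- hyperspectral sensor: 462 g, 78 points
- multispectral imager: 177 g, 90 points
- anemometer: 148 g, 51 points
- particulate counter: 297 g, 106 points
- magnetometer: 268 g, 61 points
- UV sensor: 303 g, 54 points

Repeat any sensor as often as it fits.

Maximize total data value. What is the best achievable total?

The ratio ordering already packs tightly: 3×multispectral imager, 531 g, 270.

270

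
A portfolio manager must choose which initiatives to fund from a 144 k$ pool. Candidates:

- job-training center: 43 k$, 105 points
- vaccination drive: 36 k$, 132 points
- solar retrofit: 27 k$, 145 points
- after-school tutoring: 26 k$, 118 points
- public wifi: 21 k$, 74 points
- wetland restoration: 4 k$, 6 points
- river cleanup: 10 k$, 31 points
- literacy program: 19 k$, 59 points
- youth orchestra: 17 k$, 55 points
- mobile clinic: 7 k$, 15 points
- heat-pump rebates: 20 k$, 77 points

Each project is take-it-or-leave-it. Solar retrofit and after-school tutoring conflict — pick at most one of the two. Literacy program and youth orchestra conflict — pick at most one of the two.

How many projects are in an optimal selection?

8

Optimal total is 539.
For example vaccination drive + solar retrofit + public wifi + wetland restoration + river cleanup + literacy program + mobile clinic + heat-pump rebates achieves it, using 144 k$.
All optima have 8 projects.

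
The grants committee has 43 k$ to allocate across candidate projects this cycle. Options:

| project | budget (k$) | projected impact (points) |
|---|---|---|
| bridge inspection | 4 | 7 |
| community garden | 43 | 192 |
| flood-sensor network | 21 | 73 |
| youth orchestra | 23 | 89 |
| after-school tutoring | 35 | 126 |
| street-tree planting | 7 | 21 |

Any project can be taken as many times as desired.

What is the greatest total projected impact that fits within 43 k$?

Taking community garden: 43 k$ used, 192 in projected impact.
No other feasible combination exceeds 192.

192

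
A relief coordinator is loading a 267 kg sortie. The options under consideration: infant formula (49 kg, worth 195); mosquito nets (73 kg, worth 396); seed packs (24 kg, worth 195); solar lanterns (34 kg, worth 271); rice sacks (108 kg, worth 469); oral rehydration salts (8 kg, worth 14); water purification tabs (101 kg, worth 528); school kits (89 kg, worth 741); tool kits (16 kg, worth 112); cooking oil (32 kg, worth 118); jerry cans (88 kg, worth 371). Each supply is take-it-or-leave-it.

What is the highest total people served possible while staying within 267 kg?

1847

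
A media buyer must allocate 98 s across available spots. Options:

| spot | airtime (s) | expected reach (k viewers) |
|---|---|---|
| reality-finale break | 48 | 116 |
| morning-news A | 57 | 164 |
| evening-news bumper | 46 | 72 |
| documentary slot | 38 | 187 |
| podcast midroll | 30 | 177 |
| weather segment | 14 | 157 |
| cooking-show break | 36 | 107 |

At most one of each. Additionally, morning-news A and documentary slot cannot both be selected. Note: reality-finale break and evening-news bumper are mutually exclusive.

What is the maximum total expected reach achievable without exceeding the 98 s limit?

521

By expected reach per s: weather segment 11.21, podcast midroll 5.90, documentary slot 4.92, cooking-show break 2.97 lead.
The ratio ordering already packs tightly: documentary slot + podcast midroll + weather segment, 82 s, 521.
An exhaustive check of the 128 subsets confirms 521.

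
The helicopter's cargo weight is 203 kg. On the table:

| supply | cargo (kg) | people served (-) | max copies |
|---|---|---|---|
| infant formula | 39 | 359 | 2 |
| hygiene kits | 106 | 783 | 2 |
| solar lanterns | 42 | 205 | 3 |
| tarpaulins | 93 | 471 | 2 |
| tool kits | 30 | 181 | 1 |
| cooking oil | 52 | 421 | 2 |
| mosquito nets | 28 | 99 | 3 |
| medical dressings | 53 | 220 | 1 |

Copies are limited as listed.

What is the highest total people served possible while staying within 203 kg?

1563

The ratio heuristic lands on 2×infant formula + 2×cooking oil (1560) but leaves 21 kg idle.
Dropping infant formula and cooking oil frees 91 kg; slotting in hygiene kits (106 kg) lifts the total to 1563 at 197 kg.
Nothing else within 203 kg beats 1563.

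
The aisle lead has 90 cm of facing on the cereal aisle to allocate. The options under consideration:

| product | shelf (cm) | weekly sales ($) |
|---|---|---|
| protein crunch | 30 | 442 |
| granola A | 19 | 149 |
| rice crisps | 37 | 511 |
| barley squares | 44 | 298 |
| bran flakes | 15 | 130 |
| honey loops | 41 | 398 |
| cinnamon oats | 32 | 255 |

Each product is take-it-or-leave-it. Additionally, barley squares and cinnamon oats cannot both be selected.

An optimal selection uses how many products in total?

The maximum weekly sales within 90 cm is 1102.
protein crunch + granola A + rice crisps hits 1102 at 86 cm.
Every optimal selection uses 3 products.

3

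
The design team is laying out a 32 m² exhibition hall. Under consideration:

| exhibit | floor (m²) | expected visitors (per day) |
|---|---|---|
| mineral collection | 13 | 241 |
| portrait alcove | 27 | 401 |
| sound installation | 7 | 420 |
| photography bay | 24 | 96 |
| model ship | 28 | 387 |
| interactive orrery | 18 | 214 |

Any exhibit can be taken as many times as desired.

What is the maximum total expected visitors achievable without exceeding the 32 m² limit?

1680

The ratio ordering already packs tightly: 4×sound installation, 28 m², 1680.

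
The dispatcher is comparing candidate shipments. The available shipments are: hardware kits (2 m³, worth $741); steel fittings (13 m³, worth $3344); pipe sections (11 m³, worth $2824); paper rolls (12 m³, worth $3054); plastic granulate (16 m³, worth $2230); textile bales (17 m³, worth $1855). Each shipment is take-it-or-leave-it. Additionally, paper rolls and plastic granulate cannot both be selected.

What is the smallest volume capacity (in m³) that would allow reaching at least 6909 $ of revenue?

26

Minimise m³ subject to total revenue ≥ 6909.
hardware kits + steel fittings + pipe sections: 6909 revenue at 26 m³.
Below 26 m³ the best achievable stays under 6909.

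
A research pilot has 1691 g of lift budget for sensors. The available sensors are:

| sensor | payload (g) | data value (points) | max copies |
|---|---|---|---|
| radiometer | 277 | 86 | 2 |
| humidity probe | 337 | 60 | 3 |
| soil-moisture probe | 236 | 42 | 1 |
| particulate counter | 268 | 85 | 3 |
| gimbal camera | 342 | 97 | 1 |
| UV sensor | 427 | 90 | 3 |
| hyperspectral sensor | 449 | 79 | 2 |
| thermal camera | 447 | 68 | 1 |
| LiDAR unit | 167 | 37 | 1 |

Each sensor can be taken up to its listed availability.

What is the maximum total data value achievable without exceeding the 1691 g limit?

481

A density-first pass picks 2×radiometer + 3×particulate counter + LiDAR unit — 464 at 1525 g.
Dropping particulate counter and LiDAR unit frees 435 g; slotting in soil-moisture probe + gimbal camera (578 g) lifts the total to 481 at 1668 g.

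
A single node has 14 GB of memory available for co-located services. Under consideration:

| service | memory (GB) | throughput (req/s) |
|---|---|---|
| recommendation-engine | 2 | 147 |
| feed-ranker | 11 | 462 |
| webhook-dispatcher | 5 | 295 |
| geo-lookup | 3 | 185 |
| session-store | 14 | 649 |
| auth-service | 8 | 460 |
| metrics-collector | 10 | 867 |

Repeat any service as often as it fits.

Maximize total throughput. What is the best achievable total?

1161

Density check — metrics-collector 86.70, recommendation-engine 73.50, geo-lookup 61.67 are the best per GB.
Best packing: 2×recommendation-engine + metrics-collector — 14 GB, 1161 total.
That's the maximum — no swap from here does better than 1161.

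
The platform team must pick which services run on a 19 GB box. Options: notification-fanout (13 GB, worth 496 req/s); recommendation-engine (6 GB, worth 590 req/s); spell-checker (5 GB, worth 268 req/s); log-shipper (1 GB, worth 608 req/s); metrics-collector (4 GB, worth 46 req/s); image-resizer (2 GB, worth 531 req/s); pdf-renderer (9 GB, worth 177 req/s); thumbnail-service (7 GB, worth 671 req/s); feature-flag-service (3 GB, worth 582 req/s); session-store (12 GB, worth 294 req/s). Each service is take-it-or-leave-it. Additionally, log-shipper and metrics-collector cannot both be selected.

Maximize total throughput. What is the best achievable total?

The ratio ordering already packs tightly: recommendation-engine + log-shipper + image-resizer + thumbnail-service + feature-flag-service, 19 GB, 2982.
No other feasible combination exceeds 2982.

2982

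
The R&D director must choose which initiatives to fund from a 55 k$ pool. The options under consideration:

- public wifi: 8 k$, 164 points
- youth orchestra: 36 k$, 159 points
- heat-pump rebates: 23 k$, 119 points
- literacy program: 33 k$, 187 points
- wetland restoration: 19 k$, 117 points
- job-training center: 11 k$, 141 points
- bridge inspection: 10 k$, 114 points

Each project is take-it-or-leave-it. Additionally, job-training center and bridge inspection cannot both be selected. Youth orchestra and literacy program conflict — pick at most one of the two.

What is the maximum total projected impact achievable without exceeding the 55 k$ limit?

Taking public wifi + literacy program + job-training center: 52 k$ used, 492 in projected impact.
That's the maximum — no feasible swap from here does better than 492.

492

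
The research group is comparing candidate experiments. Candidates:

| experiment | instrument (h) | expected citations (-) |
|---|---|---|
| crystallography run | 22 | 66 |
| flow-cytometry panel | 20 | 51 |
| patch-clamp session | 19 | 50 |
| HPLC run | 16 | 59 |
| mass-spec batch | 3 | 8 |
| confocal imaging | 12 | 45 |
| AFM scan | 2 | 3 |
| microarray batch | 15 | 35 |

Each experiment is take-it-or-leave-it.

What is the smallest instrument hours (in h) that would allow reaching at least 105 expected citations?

Minimise h subject to total expected citations ≥ 105.
HPLC run + confocal imaging + AFM scan: 107 expected citations at 30 h.
Below 30 h the best achievable stays under 105.

30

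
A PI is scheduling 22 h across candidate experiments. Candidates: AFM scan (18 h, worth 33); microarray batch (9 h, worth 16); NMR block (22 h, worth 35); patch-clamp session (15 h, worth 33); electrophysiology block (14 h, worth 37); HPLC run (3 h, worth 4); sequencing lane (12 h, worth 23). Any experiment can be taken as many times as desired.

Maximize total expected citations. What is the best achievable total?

Taking electrophysiology block + 2×HPLC run: 20 h used, 45 in expected citations.
Every other selection either busts 22 h or fails to beat 45.

45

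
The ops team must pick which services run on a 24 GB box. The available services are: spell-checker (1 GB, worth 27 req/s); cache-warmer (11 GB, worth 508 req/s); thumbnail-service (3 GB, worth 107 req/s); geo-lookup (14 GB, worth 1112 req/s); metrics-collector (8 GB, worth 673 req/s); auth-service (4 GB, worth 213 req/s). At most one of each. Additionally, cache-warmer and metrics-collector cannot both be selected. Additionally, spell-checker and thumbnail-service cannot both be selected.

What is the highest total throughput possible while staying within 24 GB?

Density check — metrics-collector 84.12, geo-lookup 79.43, auth-service 53.25 are the best per GB.
Taking spell-checker + geo-lookup + metrics-collector: 23 GB used, 1812 in throughput.
No other feasible combination exceeds 1812.

1812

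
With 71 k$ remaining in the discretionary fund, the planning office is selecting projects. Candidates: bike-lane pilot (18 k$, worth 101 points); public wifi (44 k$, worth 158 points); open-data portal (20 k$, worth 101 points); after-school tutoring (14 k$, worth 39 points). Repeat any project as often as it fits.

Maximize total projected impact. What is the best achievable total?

Ranking by ratio (projected impact/k$): bike-lane pilot 5.61, open-data portal 5.05, public wifi 3.59.
Taking 3×bike-lane pilot + after-school tutoring: 68 k$ used, 342 in projected impact.
That's the maximum — no swap from here does better than 342.

342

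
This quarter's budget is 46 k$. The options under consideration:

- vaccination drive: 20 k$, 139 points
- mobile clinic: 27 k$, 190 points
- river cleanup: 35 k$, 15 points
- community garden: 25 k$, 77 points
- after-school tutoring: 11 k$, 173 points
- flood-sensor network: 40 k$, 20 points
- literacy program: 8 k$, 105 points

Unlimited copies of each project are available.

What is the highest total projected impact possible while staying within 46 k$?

692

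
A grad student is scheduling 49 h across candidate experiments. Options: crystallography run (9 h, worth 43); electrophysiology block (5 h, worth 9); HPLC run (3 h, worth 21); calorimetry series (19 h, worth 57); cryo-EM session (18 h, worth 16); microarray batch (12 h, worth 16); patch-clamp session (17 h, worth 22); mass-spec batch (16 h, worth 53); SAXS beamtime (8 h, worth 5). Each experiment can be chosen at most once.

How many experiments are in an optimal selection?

4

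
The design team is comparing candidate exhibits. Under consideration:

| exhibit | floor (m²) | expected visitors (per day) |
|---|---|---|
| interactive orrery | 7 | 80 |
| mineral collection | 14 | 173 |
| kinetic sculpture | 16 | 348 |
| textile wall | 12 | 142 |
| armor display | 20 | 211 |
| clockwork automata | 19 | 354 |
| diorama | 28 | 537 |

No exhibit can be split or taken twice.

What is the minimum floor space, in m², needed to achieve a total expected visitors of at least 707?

42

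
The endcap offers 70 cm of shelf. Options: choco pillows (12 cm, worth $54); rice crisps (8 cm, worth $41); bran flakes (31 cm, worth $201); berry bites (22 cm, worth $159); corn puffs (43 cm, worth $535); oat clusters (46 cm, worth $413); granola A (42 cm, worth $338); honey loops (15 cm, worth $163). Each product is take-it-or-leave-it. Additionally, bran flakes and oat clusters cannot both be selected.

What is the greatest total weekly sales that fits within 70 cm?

Filling by ratio: rice crisps + corn puffs + honey loops for 739, with 4 cm left unused.
Dropping rice crisps frees 8 cm; slotting in choco pillows (12 cm) lifts the total to 752 at 70 cm.
No other feasible combination exceeds 752.

752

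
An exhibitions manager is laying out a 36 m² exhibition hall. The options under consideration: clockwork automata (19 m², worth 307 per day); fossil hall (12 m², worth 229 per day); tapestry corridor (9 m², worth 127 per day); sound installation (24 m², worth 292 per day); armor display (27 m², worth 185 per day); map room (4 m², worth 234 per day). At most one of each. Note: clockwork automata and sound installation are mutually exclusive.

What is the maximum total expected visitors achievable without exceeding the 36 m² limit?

770

Clockwork automata + fossil hall + map room uses 35 of the 36 m² and totals 770.
Next best is clockwork automata + tapestry corridor + map room at 668 (32 m²) — short by 102.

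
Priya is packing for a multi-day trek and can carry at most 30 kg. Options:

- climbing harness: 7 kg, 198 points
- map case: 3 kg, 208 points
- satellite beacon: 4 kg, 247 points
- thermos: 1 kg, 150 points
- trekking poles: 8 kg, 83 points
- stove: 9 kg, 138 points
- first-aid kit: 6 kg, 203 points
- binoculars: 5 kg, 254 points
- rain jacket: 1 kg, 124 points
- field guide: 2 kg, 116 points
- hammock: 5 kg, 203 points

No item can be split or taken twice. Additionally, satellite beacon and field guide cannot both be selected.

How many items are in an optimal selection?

Best achievable utility is 1456.
For example climbing harness + map case + thermos + first-aid kit + binoculars + rain jacket + field guide + hammock achieves it, using 30 kg.
Any selection reaching 1456 contains exactly 8 items.

8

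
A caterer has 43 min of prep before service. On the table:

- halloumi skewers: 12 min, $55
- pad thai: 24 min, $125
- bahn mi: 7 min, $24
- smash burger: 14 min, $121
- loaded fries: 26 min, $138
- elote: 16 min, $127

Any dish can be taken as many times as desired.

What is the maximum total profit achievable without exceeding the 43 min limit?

363

3×smash burger uses 42 of the 43 min and totals 363.
Every other selection either busts 43 min or fails to beat 363.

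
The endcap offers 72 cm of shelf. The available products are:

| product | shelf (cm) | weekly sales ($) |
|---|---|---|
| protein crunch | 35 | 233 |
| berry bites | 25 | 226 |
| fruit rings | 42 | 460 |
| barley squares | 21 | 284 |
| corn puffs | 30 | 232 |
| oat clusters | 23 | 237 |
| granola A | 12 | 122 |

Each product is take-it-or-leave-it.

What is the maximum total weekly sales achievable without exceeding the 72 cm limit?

747

Filling by ratio: fruit rings + barley squares for 744, with 9 cm left unused.
Dropping fruit rings frees 42 cm; slotting in berry bites + oat clusters (48 cm) lifts the total to 747 at 69 cm.
Runner-up fruit rings + barley squares tops out at 744.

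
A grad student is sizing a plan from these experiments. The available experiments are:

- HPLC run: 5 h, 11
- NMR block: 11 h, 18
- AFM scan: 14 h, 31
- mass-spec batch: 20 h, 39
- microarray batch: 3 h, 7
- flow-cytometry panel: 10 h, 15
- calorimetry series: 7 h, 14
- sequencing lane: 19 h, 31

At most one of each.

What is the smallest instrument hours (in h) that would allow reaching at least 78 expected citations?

Minimise h subject to total expected citations ≥ 78.
Taking HPLC run + AFM scan + mass-spec batch gives 81 (≥ 78) for 39 h.
No combination under 39 h hits 78.

39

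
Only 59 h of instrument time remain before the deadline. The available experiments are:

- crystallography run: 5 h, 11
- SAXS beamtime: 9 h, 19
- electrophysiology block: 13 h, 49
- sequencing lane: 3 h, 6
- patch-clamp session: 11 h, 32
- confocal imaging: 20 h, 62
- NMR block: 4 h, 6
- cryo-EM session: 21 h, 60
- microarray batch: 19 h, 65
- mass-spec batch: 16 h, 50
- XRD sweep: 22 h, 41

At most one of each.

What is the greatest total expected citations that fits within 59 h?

Electrophysiology block + patch-clamp session + microarray batch + mass-spec batch uses 59 of the 59 h and totals 196.
That's the maximum — no swap from here does better than 196.

196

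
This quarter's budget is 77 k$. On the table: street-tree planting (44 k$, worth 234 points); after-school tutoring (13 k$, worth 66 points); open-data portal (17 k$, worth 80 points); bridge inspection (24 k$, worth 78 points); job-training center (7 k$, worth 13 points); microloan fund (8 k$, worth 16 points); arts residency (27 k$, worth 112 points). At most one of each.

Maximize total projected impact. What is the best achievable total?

380

Best packing: street-tree planting + after-school tutoring + open-data portal — 74 k$, 380 total.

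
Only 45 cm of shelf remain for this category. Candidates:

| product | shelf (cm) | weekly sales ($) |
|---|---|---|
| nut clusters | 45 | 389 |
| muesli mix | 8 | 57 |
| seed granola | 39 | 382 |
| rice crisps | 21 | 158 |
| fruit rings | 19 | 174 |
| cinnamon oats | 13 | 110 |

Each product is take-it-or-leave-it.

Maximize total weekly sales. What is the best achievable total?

389

Ranking by ratio (weekly sales/cm): seed granola 9.79, fruit rings 9.16, nut clusters 8.64.
A density-first pass picks seed granola — 382 at 39 cm.
The 39 cm tied up in seed granola is better spent on nut clusters — total rises to 389 (45 cm).
That's the maximum — no swap from here does better than 389.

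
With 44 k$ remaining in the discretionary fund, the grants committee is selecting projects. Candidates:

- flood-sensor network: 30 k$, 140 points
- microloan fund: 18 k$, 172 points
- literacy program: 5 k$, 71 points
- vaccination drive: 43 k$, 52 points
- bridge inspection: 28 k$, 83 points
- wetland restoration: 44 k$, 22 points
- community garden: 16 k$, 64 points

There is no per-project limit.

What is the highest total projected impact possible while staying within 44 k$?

By projected impact per k$: literacy program 14.20, microloan fund 9.56, flood-sensor network 4.67, community garden 4.00 lead.
8×literacy program uses 40 of the 44 k$ and totals 568.
Every other selection either busts 44 k$ or fails to beat 568.

568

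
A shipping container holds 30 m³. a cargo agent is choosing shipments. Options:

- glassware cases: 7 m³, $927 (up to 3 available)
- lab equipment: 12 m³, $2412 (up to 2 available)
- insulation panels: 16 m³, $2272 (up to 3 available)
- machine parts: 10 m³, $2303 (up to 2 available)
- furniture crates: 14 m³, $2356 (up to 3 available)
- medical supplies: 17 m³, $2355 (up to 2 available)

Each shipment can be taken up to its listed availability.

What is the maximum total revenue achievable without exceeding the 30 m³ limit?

Filling by ratio: glassware cases + 2×machine parts for 5533, with 3 m³ left unused.
Dropping machine parts frees 10 m³; slotting in lab equipment (12 m³) lifts the total to 5642 at 29 m³.
Every other selection either busts 30 m³ or exceeds an availability limit or fails to beat 5642.

5642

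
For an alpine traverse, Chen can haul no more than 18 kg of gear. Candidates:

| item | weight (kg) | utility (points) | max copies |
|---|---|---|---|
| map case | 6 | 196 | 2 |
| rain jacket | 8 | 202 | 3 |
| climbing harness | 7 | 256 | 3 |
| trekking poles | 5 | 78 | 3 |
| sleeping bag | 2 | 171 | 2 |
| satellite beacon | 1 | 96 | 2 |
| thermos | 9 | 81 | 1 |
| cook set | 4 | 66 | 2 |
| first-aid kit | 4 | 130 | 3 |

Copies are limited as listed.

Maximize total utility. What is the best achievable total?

Taking the top-ratio items first gives climbing harness + 2×sleeping bag + 2×satellite beacon + first-aid kit for 920 (17 kg).
Dropping climbing harness and first-aid kit frees 11 kg; slotting in 2×map case (12 kg) lifts the total to 926 at 18 kg.
That's the maximum — no swap from here does better than 926.

926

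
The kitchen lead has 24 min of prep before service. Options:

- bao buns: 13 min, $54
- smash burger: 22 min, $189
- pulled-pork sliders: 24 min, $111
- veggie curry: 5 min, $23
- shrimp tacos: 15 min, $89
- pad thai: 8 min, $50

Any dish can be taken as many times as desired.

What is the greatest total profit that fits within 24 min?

By profit per min: smash burger 8.59, pad thai 6.25, shrimp tacos 5.93, pulled-pork sliders 4.62 lead.
Taking smash burger: 22 min used, 189 in profit.
Nothing else within 24 min beats 189.

189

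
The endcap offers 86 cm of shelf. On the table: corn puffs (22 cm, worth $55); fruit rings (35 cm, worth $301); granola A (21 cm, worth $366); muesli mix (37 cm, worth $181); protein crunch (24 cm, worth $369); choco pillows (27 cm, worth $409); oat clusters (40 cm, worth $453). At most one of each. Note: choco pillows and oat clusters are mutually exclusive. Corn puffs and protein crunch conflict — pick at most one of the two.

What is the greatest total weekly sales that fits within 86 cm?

1188

Filling by ratio: granola A + protein crunch + choco pillows for 1144, with 14 cm left unused.
The 27 cm tied up in choco pillows is better spent on oat clusters — total rises to 1188 (85 cm).
Next best is granola A + protein crunch + choco pillows at 1144 (72 cm) — short by 44.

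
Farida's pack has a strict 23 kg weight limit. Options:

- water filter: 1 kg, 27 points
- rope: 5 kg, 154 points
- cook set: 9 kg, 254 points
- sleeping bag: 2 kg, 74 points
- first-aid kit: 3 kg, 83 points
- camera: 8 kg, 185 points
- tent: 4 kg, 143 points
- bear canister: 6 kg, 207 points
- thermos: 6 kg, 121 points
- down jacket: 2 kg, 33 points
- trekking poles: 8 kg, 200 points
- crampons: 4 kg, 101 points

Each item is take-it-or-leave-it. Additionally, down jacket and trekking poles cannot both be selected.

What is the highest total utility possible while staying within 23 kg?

721

Taking water filter + rope + sleeping bag + first-aid kit + tent + bear canister + down jacket: 23 kg used, 721 in utility.
Runner-up water filter + rope + cook set + sleeping bag + bear canister tops out at 716.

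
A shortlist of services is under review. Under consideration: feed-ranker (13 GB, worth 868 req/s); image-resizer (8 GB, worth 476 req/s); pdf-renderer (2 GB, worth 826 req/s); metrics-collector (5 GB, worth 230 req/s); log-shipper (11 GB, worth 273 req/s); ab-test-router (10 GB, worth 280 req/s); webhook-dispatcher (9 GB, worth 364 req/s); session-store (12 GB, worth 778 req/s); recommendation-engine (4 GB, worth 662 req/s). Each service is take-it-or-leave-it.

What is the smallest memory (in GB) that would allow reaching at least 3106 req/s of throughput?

Need the lightest bundle worth ≥ 3106.
feed-ranker + pdf-renderer + session-store + recommendation-engine reaches 3134 using 31 GB.
Below 31 GB the best achievable stays under 3106.

31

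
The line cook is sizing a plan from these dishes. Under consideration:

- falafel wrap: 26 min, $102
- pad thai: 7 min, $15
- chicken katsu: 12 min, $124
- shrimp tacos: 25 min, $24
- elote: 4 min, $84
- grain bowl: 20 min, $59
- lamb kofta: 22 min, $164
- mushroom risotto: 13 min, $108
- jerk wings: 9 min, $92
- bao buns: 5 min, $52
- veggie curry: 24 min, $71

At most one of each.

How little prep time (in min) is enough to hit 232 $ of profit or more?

Look for the lowest-prep combination reaching 232.
chicken katsu + elote + bao buns reaches 260 using 21 min.
No combination under 21 min hits 232.

21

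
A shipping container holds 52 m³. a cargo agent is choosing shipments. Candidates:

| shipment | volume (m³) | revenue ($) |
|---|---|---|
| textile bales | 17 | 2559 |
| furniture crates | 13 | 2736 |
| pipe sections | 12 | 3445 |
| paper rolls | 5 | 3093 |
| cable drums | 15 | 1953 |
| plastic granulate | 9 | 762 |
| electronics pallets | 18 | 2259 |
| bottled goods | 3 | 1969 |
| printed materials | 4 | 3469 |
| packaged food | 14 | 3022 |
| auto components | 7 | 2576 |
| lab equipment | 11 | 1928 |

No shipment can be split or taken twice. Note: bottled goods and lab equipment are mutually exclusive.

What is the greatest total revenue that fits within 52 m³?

17734

Ranking by ratio (revenue/m³): printed materials 867.25, bottled goods 656.33, paper rolls 618.60, auto components 368.00.
A density-first pass picks pipe sections + paper rolls + bottled goods + printed materials + packaged food + auto components — 17574 at 45 m³.
Replace auto components with furniture crates: the trade gains 160 net, giving 17734 at 51 m³.
An exhaustive check of the 4096 subsets confirms 17734.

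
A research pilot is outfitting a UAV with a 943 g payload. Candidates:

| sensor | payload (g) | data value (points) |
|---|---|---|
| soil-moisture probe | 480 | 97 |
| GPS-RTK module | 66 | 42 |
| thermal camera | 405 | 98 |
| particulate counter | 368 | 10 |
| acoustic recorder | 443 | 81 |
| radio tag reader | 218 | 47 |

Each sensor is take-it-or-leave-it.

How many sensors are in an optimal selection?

The maximum data value within 943 g is 221.
GPS-RTK module + thermal camera + acoustic recorder hits 221 at 914 g.
Every optimal selection uses 3 sensors.

3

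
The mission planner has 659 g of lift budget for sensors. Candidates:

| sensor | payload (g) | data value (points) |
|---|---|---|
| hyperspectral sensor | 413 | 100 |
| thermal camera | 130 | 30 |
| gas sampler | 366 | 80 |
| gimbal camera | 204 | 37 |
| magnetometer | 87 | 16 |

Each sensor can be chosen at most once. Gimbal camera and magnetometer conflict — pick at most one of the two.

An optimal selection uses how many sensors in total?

3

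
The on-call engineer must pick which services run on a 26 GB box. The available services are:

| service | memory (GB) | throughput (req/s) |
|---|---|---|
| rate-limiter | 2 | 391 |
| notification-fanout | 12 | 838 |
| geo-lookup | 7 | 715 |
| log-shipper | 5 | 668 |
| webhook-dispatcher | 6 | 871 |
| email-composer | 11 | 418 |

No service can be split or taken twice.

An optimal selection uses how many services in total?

4

The maximum throughput within 26 GB is 2768.
One optimal bundle: rate-limiter + notification-fanout + log-shipper + webhook-dispatcher (25 GB).
All optima have 4 services.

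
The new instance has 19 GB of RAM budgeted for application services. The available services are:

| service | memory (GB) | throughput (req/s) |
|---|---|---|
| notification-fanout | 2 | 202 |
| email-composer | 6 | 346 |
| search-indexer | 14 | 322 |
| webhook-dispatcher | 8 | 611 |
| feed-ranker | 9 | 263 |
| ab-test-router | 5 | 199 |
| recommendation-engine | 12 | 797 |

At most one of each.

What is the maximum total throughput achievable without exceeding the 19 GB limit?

1198

The ratio heuristic lands on notification-fanout + email-composer + webhook-dispatcher (1159) but leaves 3 GB idle.
Replace email-composer and webhook-dispatcher with ab-test-router + recommendation-engine: the trade gains 39 net, giving 1198 at 19 GB.
Runner-up notification-fanout + email-composer + webhook-dispatcher tops out at 1159.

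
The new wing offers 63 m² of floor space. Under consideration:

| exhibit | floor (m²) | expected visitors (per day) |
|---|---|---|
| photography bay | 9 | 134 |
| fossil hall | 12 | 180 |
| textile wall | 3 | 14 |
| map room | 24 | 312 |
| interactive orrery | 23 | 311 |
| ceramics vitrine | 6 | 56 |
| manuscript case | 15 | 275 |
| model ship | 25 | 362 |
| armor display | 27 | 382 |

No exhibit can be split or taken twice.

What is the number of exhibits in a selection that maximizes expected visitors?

The maximum expected visitors within 63 m² is 971.
One optimal bundle: photography bay + fossil hall + manuscript case + armor display (63 m²).
Any selection reaching 971 contains exactly 4 exhibits.

4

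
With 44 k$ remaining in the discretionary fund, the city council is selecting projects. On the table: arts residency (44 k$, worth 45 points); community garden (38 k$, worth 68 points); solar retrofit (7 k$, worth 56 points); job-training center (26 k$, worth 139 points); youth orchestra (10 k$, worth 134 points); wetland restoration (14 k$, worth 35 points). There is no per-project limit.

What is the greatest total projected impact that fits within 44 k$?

536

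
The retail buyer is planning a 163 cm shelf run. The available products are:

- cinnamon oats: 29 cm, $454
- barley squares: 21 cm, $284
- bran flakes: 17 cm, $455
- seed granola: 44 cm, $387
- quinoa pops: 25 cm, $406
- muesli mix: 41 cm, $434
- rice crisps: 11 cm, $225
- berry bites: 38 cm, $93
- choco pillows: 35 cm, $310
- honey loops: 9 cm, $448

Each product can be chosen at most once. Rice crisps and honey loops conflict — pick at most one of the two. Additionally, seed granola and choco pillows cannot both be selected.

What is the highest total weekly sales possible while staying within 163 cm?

Density check — honey loops 49.78, bran flakes 26.76, rice crisps 20.45, quinoa pops 16.24 are the best per cm.
Taking cinnamon oats + bran flakes + quinoa pops + muesli mix + choco pillows + honey loops: 156 cm used, 2507 in weekly sales.
That's the maximum — no feasible swap from here does better than 2507.

2507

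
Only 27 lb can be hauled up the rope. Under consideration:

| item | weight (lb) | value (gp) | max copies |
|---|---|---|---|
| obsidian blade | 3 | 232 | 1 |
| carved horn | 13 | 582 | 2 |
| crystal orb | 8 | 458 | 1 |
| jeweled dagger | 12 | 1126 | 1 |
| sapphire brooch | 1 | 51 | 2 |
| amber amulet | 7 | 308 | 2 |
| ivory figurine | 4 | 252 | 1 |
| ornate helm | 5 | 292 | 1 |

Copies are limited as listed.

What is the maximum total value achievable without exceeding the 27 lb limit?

2068

Ranking by ratio (value/lb): jeweled dagger 93.83, obsidian blade 77.33, ivory figurine 63.00, ornate helm 58.40.
The ratio heuristic lands on obsidian blade + jeweled dagger + 2×sapphire brooch + ivory figurine + ornate helm (2004) but leaves 1 lb idle.
Dropping 2×sapphire brooch and ornate helm frees 7 lb; slotting in crystal orb (8 lb) lifts the total to 2068 at 27 lb.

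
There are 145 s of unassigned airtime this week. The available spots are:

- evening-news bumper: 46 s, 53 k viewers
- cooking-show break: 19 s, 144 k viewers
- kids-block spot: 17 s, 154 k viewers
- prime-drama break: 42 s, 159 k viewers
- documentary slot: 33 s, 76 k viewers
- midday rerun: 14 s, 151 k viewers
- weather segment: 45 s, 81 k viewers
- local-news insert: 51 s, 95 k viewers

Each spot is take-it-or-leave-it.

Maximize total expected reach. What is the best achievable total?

By expected reach per s: midday rerun 10.79, kids-block spot 9.06, cooking-show break 7.58, prime-drama break 3.79 lead.
Greedy by ratio would take cooking-show break + kids-block spot + prime-drama break + documentary slot + midday rerun: 125 s used, total 684.
The 33 s tied up in documentary slot is better spent on local-news insert — total rises to 703 (143 s).
The spare 2 s is too small for any remaining spot, and no exchange beats 703.

703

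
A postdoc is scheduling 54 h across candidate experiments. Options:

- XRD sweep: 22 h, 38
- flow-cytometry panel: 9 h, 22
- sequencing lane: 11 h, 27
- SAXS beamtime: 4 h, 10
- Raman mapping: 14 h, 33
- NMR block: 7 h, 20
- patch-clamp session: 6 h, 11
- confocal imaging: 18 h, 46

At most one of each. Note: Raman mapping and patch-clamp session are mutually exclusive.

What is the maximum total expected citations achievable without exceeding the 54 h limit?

136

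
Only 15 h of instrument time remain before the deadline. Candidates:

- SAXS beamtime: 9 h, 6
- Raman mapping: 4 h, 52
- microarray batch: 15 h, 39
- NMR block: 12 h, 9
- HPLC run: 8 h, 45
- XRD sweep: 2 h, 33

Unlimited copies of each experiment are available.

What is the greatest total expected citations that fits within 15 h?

By expected citations per h: XRD sweep 16.50, Raman mapping 13.00, HPLC run 5.62, microarray batch 2.60 lead.
7×XRD sweep uses 14 of the 15 h and totals 231.
Every other selection either busts 15 h or fails to beat 231.

231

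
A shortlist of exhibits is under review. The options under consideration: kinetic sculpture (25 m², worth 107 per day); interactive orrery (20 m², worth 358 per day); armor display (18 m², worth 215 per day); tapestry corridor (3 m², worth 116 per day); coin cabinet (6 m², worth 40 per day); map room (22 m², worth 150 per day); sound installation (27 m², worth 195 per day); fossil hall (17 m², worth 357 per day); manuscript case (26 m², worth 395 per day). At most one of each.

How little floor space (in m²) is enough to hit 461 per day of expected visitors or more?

20

Minimise m² subject to total expected visitors ≥ 461.
tapestry corridor + fossil hall: 473 expected visitors at 20 m².
No combination under 20 m² hits 461.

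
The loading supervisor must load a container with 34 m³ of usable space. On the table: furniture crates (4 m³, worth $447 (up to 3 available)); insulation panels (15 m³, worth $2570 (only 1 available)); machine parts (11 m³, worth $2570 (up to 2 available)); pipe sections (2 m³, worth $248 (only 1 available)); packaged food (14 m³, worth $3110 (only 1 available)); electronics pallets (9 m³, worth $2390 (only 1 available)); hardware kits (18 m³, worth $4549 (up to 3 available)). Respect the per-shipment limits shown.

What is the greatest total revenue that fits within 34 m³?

8070

Greedy by ratio would take furniture crates + pipe sections + electronics pallets + hardware kits: 33 m³ used, total 7634.
But machine parts + packaged food + electronics pallets fits in 34 m³ and reaches 8070.
That's the maximum — no swap from here does better than 8070.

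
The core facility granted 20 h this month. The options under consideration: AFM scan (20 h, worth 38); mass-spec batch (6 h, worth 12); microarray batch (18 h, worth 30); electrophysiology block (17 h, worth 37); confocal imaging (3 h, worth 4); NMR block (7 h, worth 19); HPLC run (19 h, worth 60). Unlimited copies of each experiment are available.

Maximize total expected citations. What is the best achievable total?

60

The ratio ordering already packs tightly: HPLC run, 19 h, 60.
Every other selection either busts 20 h or fails to beat 60.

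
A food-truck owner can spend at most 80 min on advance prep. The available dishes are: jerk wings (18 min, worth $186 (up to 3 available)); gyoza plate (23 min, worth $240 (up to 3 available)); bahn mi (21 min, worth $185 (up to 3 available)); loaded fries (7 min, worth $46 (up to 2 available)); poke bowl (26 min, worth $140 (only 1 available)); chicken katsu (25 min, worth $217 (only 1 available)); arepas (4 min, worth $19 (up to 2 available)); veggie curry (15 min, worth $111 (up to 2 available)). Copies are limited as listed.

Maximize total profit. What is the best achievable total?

798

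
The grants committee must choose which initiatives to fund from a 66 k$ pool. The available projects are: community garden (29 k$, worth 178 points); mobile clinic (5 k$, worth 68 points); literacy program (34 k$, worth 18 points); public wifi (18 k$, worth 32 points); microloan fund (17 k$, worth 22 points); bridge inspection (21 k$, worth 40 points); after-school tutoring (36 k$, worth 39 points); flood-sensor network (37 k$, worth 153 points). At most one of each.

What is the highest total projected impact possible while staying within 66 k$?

331

Taking the top-ratio projects first gives community garden + mobile clinic + bridge inspection for 286 (55 k$).
Dropping mobile clinic and bridge inspection frees 26 k$; slotting in flood-sensor network (37 k$) lifts the total to 331 at 66 k$.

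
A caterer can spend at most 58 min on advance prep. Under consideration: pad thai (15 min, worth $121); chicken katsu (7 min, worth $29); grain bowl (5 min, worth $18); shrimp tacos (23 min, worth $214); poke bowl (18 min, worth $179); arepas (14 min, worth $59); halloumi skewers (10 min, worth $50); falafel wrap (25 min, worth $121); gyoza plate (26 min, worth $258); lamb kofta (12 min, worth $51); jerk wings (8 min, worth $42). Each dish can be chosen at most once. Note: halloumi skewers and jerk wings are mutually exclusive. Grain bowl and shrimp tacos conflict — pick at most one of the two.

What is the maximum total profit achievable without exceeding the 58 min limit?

Greedy by ratio would take grain bowl + poke bowl + gyoza plate + jerk wings: 57 min used, total 497.
A better packing is pad thai + shrimp tacos + poke bowl: 56 min, total 514.

514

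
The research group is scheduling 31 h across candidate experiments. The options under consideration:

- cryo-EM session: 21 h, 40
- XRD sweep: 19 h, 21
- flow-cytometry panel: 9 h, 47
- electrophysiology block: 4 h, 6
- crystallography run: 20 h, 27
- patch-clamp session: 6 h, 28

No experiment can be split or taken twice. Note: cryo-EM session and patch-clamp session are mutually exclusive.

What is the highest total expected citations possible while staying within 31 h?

87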